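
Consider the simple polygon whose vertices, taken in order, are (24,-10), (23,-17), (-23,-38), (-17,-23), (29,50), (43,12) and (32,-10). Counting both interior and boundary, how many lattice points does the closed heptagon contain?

2234

The shoelace formula gives twice the area as |[24·(-17) − 23·(-10)] + [23·(-38) − (-23)·(-17)] + [(-23)·(-23) − (-17)·(-38)] + [(-17)·50 − 29·(-23)] + [29·12 − 43·50] + [43·(-10) − 32·12] + [32·(-10) − 24·(-10)]| = 4439, so the area is 2219.5.
Along each edge there are gcd(|Δx|,|Δy|)+1 lattice points, so counting each shared vertex once the boundary has gcd(1,7) + gcd(46,21) + gcd(6,15) + gcd(46,73) + gcd(14,38) + gcd(11,22) + gcd(8,0) = 1+1+3+1+2+11+8 = 27.
Pick's theorem gives I = A − B/2 + 1 = 2219.5 − 27/2 + 1 = 2207, so the closed region contains I + B = 2207 + 27 = 2234 lattice points.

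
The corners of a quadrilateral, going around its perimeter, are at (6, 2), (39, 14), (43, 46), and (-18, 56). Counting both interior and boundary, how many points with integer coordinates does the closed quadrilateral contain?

2039

Using the shoelace formula, 2A = |(6·14 − 39·2) + (39·46 − 43·14) + (43·56 − (-18)·46) + ((-18)·2 − 6·56)| = 4062, so the area is 2031.
Along each edge there are gcd(|Δx|,|Δy|)+1 lattice points, so counting each shared vertex once the boundary has gcd(33,12) + gcd(4,32) + gcd(61,10) + gcd(24,54) = 3+4+1+6 = 14.
Pick's theorem gives I = A − B/2 + 1 = 2031 − 14/2 + 1 = 2025, so the closed region contains I + B = 2025 + 14 = 2039 lattice points.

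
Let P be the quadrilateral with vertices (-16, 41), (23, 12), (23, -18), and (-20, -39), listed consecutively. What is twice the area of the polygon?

By the shoelace formula, twice the signed area is |((-16)·12 − 23·41) + (23·(-18) − 23·12) + (23·(-39) − (-20)·(-18)) + ((-20)·41 − (-16)·(-39))| = 4526, so the area is 2263.

4526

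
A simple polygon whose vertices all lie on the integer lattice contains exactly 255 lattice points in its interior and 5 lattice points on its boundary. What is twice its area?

513

Pick's theorem states A = I + B/2 − 1, so A = 255 + 5/2 − 1 = 513/2.
Hence 2A = 513.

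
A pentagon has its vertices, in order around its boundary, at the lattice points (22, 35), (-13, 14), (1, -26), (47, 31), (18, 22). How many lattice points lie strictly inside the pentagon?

1476

By the shoelace formula, twice the signed area is |(22·14 − (-13)·35) + ((-13)·(-26) − 1·14) + (1·31 − 47·(-26)) + (47·22 − 18·31) + (18·35 − 22·22)| = 2962, so the area is 1481.
Summing gcd(|Δx|,|Δy|) over the edges gives the boundary count: gcd(35,21) + gcd(14,40) + gcd(46,57) + gcd(29,9) + gcd(4,13) = 7+2+1+1+1 = 12.
Pick's theorem gives I = A − B/2 + 1 = 1481 − 12/2 + 1 = 1476.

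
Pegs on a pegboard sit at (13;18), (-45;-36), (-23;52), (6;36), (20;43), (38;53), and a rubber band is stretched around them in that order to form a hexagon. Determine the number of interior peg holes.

By the shoelace formula, twice the signed area is |(13·(-36) − (-45)·18) + ((-45)·52 − (-23)·(-36)) + ((-23)·36 − 6·52) + (6·43 − 20·36) + (20·53 − 38·43) + (38·18 − 13·53)| = 5007, so the area is 2503.5.
Summing gcd(|Δx|,|Δy|) over the edges gives the boundary count: gcd(58,54) + gcd(22,88) + gcd(29,16) + gcd(14,7) + gcd(18,10) + gcd(25,35) = 2+22+1+7+2+5 = 39.
By Pick's theorem A = I + B/2 − 1, so I = 2503.5 − 39/2 + 1 = 2485.

2485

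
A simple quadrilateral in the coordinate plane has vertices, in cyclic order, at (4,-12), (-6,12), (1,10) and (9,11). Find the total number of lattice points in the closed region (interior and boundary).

167

The shoelace formula gives twice the area as |(4·12 − (-6)·(-12)) + ((-6)·10 − 1·12) + (1·11 − 9·10) + (9·(-12) − 4·11)| = 327, so the area is 163.5.
Summing gcd(|Δx|,|Δy|) over the edges gives the boundary count: gcd(10,24) + gcd(7,2) + gcd(8,1) + gcd(5,23) = 2+1+1+1 = 5.
Pick's theorem gives I = A − B/2 + 1 = 163.5 − 5/2 + 1 = 162, so the closed region contains I + B = 162 + 5 = 167 lattice points.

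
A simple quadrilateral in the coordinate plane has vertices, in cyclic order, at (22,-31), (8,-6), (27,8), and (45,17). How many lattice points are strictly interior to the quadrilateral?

659

The shoelace formula gives twice the area as |[22·(-6) − 8·(-31)] + [8·8 − 27·(-6)] + [27·17 − 45·8] + [45·(-31) − 22·17]| = 1328, so the area is 664.
Summing gcd(|Δx|,|Δy|) over the edges gives the boundary count: gcd(14,25) + gcd(19,14) + gcd(18,9) + gcd(23,48) = 1+1+9+1 = 12.
By Pick's theorem A = I + B/2 − 1, so I = 664 − 12/2 + 1 = 659.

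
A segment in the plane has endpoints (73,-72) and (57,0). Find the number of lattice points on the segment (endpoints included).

The number of lattice points on a segment between lattice points is gcd(|Δx|,|Δy|) + 1 = gcd(16,72) + 1 = 8 + 1 = 9.

9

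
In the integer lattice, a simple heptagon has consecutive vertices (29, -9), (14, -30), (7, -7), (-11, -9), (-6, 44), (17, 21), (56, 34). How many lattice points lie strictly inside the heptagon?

2115

The shoelace formula gives twice the area as |(29·(-30) − 14·(-9)) + (14·(-7) − 7·(-30)) + (7·(-9) − (-11)·(-7)) + ((-11)·44 − (-6)·(-9)) + ((-6)·21 − 17·44) + (17·34 − 56·21) + (56·(-9) − 29·34)| = 4272, so the area is 2136.
Along each edge there are gcd(|Δx|,|Δy|)+1 lattice points, so counting each shared vertex once the boundary has gcd(15,21) + gcd(7,23) + gcd(18,2) + gcd(5,53) + gcd(23,23) + gcd(39,13) + gcd(27,43) = 3+1+2+1+23+13+1 = 44.
By Pick's theorem A = I + B/2 − 1, so I = 2136 − 44/2 + 1 = 2115.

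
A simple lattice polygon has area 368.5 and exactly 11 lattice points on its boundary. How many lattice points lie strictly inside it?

364

Pick's theorem A = I + B/2 − 1 rearranges to I = A − B/2 + 1 = 368.5 − 11/2 + 1 = 364.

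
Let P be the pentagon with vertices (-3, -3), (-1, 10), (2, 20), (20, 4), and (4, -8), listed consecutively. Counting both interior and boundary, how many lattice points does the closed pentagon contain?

Using the shoelace formula, 2A = |((-3)·10 − (-1)·(-3)) + ((-1)·20 − 2·10) + (2·4 − 20·20) + (20·(-8) − 4·4) + (4·(-3) − (-3)·(-8))| = 677, so the area is 677/2.
Summing gcd(|Δx|,|Δy|) over the edges gives the boundary count: gcd(2,13) + gcd(3,10) + gcd(18,16) + gcd(16,12) + gcd(7,5) = 1+1+2+4+1 = 9.
Pick's theorem gives I = A − B/2 + 1 = 677/2 − 9/2 + 1 = 335, so the closed region contains I + B = 335 + 9 = 344 lattice points.

344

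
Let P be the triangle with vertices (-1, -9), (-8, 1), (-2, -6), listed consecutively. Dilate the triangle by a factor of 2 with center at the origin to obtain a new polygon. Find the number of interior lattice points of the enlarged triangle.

Using the shoelace formula, 2A = |((-1)·1 − (-8)·(-9)) + ((-8)·(-6) − (-2)·1) + ((-2)·(-9) − (-1)·(-6))| = 11, so the area is 5.5.
Along each edge there are gcd(|Δx|,|Δy|)+1 lattice points, so counting each shared vertex once the boundary has gcd(7,10) + gcd(6,7) + gcd(1,3) = 1+1+1 = 3.
Scaling by 2 multiplies the area by 2² = 4 (so the new area is 22) and multiplies the boundary lattice-point count by 2, giving 6.
By Pick's theorem, the interior count of the dilated polygon is 22 − 6/2 + 1 = 20.

20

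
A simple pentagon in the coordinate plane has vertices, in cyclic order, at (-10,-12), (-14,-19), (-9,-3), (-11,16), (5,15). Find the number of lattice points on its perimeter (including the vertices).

7

Summing gcd(|Δx|,|Δy|) over the edges gives the boundary count: gcd(4,7) + gcd(5,16) + gcd(2,19) + gcd(16,1) + gcd(15,27) = 1+1+1+1+3 = 7.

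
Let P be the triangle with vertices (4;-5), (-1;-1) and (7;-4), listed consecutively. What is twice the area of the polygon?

Using the shoelace formula, 2A = |[4·(-1) − (-1)·(-5)] + [(-1)·(-4) − 7·(-1)] + [7·(-5) − 4·(-4)]| = 17, so the area is 8.5.

17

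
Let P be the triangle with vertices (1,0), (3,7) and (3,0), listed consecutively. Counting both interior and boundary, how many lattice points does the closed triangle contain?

Using the shoelace formula, 2A = |(1·7 − 3·0) + (3·0 − 3·7) + (3·0 − 1·0)| = 14, so the area is 7.
Summing gcd(|Δx|,|Δy|) over the edges gives the boundary count: gcd(2,7) + gcd(0,7) + gcd(2,0) = 1+7+2 = 10.
Pick's theorem gives I = A − B/2 + 1 = 7 − 10/2 + 1 = 3, so the closed region contains I + B = 3 + 10 = 13 lattice points.

13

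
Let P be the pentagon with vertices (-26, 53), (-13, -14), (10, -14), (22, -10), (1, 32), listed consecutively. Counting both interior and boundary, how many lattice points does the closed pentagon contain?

1618

By the shoelace formula, twice the signed area is |[(-26)·(-14) − (-13)·53] + [(-13)·(-14) − 10·(-14)] + [10·(-10) − 22·(-14)] + [22·32 − 1·(-10)] + [1·53 − (-26)·32]| = 3182, so the area is 1591.
The number of boundary lattice points is Σ gcd(|Δx|,|Δy|) = gcd(13,67) + gcd(23,0) + gcd(12,4) + gcd(21,42) + gcd(27,21) = 1+23+4+21+3 = 52.
Pick's theorem gives I = A − B/2 + 1 = 1591 − 52/2 + 1 = 1566, so the closed region contains I + B = 1566 + 52 = 1618 lattice points.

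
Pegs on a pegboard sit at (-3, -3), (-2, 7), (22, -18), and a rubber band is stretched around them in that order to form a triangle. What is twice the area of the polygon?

265

Using the shoelace formula, 2A = |[(-3)·7 − (-2)·(-3)] + [(-2)·(-18) − 22·7] + [22·(-3) − (-3)·(-18)]| = 265, so the area is 265/2.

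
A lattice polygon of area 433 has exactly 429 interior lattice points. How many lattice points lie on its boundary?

10

Pick's theorem gives A = I + B/2 − 1, so B = 2(A − I + 1) = 2(433 − 429 + 1) = 10.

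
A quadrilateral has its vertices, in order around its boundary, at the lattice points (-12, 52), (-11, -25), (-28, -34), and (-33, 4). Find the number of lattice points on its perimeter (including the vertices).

The number of boundary lattice points is Σ gcd(|Δx|,|Δy|) = gcd(1,77) + gcd(17,9) + gcd(5,38) + gcd(21,48) = 1+1+1+3 = 6.

6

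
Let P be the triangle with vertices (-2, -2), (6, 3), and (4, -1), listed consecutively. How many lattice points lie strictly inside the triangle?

10

By the shoelace formula, twice the signed area is |[(-2)·3 − 6·(-2)] + [6·(-1) − 4·3] + [4·(-2) − (-2)·(-1)]| = 22, so the area is 11.
Along each edge there are gcd(|Δx|,|Δy|)+1 lattice points, so counting each shared vertex once the boundary has gcd(8,5) + gcd(2,4) + gcd(6,1) = 1+2+1 = 4.
By Pick's theorem A = I + B/2 − 1, so I = 11 − 4/2 + 1 = 10.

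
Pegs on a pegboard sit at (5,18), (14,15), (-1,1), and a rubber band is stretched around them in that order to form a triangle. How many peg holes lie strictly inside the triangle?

Using the shoelace formula, 2A = |[5·15 − 14·18] + [14·1 − (-1)·15] + [(-1)·18 − 5·1]| = 171, so the area is 85.5.
Along each edge there are gcd(|Δx|,|Δy|)+1 lattice points, so counting each shared vertex once the boundary has gcd(9,3) + gcd(15,14) + gcd(6,17) = 3+1+1 = 5.
Pick's theorem gives I = A − B/2 + 1 = 85.5 − 5/2 + 1 = 84.

84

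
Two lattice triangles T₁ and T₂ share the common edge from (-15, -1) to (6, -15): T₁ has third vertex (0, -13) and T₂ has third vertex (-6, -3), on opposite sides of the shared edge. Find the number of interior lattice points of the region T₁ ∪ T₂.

The union is the simple quadrilateral with vertices (-15, -1), (0, -13), (6, -15), (-6, -3) in order.
The shoelace formula gives twice the area as |[(-15)·(-13) − 0·(-1)] + [0·(-15) − 6·(-13)] + [6·(-3) − (-6)·(-15)] + [(-6)·(-1) − (-15)·(-3)]| = 126, so the area is 63.
Summing gcd(|Δx|,|Δy|) over the edges gives the boundary count: gcd(15,12) + gcd(6,2) + gcd(12,12) + gcd(9,2) = 3+2+12+1 = 18.
By Pick's theorem I = A − B/2 + 1 = 63 − 18/2 + 1 = 55.

55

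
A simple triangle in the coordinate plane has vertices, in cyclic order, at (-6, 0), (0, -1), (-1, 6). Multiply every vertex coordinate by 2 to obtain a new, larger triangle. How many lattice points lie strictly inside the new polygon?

Using the shoelace formula, 2A = |[(-6)·(-1) − 0·0] + [0·6 − (-1)·(-1)] + [(-1)·0 − (-6)·6]| = 41, so the area is 41/2.
The number of boundary lattice points is Σ gcd(|Δx|,|Δy|) = gcd(6,1) + gcd(1,7) + gcd(5,6) = 1+1+1 = 3.
Scaling by 2 multiplies the area by 2² = 4 (so the new area is 82) and multiplies the boundary lattice-point count by 2, giving 6.
By Pick's theorem, the interior count of the dilated polygon is 82 − 6/2 + 1 = 80.

80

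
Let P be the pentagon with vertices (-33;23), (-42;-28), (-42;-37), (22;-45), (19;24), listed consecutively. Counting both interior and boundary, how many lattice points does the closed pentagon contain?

Using the shoelace formula, 2A = |[(-33)·(-28) − (-42)·23] + [(-42)·(-37) − (-42)·(-28)] + [(-42)·(-45) − 22·(-37)] + [22·24 − 19·(-45)] + [19·23 − (-33)·24]| = 7584, so the area is 3792.
The number of boundary lattice points is Σ gcd(|Δx|,|Δy|) = gcd(9,51) + gcd(0,9) + gcd(64,8) + gcd(3,69) + gcd(52,1) = 3+9+8+3+1 = 24.
Pick's theorem gives I = A − B/2 + 1 = 3792 − 24/2 + 1 = 3781, so the closed region contains I + B = 3781 + 24 = 3805 lattice points.

3805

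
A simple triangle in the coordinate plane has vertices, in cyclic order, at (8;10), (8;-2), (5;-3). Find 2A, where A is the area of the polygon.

36

By the shoelace formula, twice the signed area is |[8·(-2) − 8·10] + [8·(-3) − 5·(-2)] + [5·10 − 8·(-3)]| = 36, so the area is 18.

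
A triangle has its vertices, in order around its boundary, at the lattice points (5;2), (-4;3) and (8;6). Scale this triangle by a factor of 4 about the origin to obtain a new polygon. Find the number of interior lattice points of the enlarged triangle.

303

The shoelace formula gives twice the area as |(5·3 − (-4)·2) + ((-4)·6 − 8·3) + (8·2 − 5·6)| = 39, so the area is 39/2.
Along each edge there are gcd(|Δx|,|Δy|)+1 lattice points, so counting each shared vertex once the boundary has gcd(9,1) + gcd(12,3) + gcd(3,4) = 1+3+1 = 5.
Scaling by 4 multiplies the area by 4² = 16 (so the new area is 312) and multiplies the boundary lattice-point count by 4, giving 20.
By Pick's theorem, the interior count of the dilated polygon is 312 − 20/2 + 1 = 303.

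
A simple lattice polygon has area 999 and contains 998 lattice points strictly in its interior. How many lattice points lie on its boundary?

Pick's theorem gives A = I + B/2 − 1, so B = 2(A − I + 1) = 2(999 − 998 + 1) = 4.

4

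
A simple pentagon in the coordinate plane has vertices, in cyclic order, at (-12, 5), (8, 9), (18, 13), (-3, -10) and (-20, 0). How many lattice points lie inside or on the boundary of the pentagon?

329

Using the shoelace formula, 2A = |((-12)·9 − 8·5) + (8·13 − 18·9) + (18·(-10) − (-3)·13) + ((-3)·0 − (-20)·(-10)) + ((-20)·5 − (-12)·0)| = 647, so the area is 323.5.
Along each edge there are gcd(|Δx|,|Δy|)+1 lattice points, so counting each shared vertex once the boundary has gcd(20,4) + gcd(10,4) + gcd(21,23) + gcd(17,10) + gcd(8,5) = 4+2+1+1+1 = 9.
Pick's theorem gives I = A − B/2 + 1 = 323.5 − 9/2 + 1 = 320, so the closed region contains I + B = 320 + 9 = 329 lattice points.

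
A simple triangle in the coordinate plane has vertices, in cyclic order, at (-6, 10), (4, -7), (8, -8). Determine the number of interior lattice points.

28

Using the shoelace formula, 2A = |[(-6)·(-7) − 4·10] + [4·(-8) − 8·(-7)] + [8·10 − (-6)·(-8)]| = 58, so the area is 29.
The number of boundary lattice points is Σ gcd(|Δx|,|Δy|) = gcd(10,17) + gcd(4,1) + gcd(14,18) = 1+1+2 = 4.
Pick's theorem gives I = A − B/2 + 1 = 29 − 4/2 + 1 = 28.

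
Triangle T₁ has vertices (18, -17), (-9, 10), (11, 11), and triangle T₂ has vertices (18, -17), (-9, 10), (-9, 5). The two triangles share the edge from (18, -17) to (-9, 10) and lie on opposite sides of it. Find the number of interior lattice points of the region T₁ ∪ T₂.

345

The union is the simple quadrilateral with vertices (18, -17), (11, 11), (-9, 10), (-9, 5) in order.
The shoelace formula gives twice the area as |[18·11 − 11·(-17)] + [11·10 − (-9)·11] + [(-9)·5 − (-9)·10] + [(-9)·(-17) − 18·5]| = 702, so the area is 351.
The number of boundary lattice points is Σ gcd(|Δx|,|Δy|) = gcd(7,28) + gcd(20,1) + gcd(0,5) + gcd(27,22) = 7+1+5+1 = 14.
By Pick's theorem I = A − B/2 + 1 = 351 − 14/2 + 1 = 345.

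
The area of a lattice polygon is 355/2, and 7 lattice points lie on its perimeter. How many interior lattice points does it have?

175

From Pick's theorem, I = A − B/2 + 1 = 355/2 − 7/2 + 1 = 175.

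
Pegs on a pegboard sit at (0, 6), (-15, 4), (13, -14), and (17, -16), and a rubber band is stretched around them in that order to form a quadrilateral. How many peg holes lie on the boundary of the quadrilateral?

Summing gcd(|Δx|,|Δy|) over the edges gives the boundary count: gcd(15,2) + gcd(28,18) + gcd(4,2) + gcd(17,22) = 1+2+2+1 = 6.

6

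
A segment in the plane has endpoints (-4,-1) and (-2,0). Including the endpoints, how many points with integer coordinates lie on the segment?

The number of lattice points on a segment between lattice points is gcd(|Δx|,|Δy|) + 1 = gcd(2,1) + 1 = 1 + 1 = 2.

2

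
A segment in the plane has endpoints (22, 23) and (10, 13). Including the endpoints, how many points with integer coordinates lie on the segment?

The number of lattice points on a segment between lattice points is gcd(|Δx|,|Δy|) + 1 = gcd(12,10) + 1 = 2 + 1 = 3.

3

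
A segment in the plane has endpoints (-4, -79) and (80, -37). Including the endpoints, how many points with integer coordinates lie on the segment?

43

The number of lattice points on a segment between lattice points is gcd(|Δx|,|Δy|) + 1 = gcd(84,42) + 1 = 42 + 1 = 43.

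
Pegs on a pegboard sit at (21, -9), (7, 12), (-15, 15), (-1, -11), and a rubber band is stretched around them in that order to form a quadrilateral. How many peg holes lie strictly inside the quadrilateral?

By the shoelace formula, twice the signed area is |[21·12 − 7·(-9)] + [7·15 − (-15)·12] + [(-15)·(-11) − (-1)·15] + [(-1)·(-9) − 21·(-11)]| = 1020, so the area is 510.
Along each edge there are gcd(|Δx|,|Δy|)+1 lattice points, so counting each shared vertex once the boundary has gcd(14,21) + gcd(22,3) + gcd(14,26) + gcd(22,2) = 7+1+2+2 = 12.
By Pick's theorem A = I + B/2 − 1, so I = 510 − 12/2 + 1 = 505.

505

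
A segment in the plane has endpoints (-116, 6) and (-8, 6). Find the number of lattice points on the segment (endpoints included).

109

The number of lattice points on a segment between lattice points is gcd(|Δx|,|Δy|) + 1 = gcd(108,0) + 1 = 108 + 1 = 109.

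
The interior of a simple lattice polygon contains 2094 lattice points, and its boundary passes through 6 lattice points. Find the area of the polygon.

By Pick's theorem, A = I + B/2 − 1 = 2094 + 6/2 − 1 = 2096.

2096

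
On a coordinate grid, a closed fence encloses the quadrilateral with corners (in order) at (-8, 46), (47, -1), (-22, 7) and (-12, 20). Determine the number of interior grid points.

1296

Using the shoelace formula, 2A = |[(-8)·(-1) − 47·46] + [47·7 − (-22)·(-1)] + [(-22)·20 − (-12)·7] + [(-12)·46 − (-8)·20]| = 2595, so the area is 2595/2.
Along each edge there are gcd(|Δx|,|Δy|)+1 lattice points, so counting each shared vertex once the boundary has gcd(55,47) + gcd(69,8) + gcd(10,13) + gcd(4,26) = 1+1+1+2 = 5.
Pick's theorem gives I = A − B/2 + 1 = 2595/2 − 5/2 + 1 = 1296.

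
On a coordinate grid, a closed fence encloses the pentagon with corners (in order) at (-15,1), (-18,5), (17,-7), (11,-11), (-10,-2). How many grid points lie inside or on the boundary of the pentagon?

154

Using the shoelace formula, 2A = |[(-15)·5 − (-18)·1] + [(-18)·(-7) − 17·5] + [17·(-11) − 11·(-7)] + [11·(-2) − (-10)·(-11)] + [(-10)·1 − (-15)·(-2)]| = 298, so the area is 149.
Summing gcd(|Δx|,|Δy|) over the edges gives the boundary count: gcd(3,4) + gcd(35,12) + gcd(6,4) + gcd(21,9) + gcd(5,3) = 1+1+2+3+1 = 8.
Pick's theorem gives I = A − B/2 + 1 = 149 − 8/2 + 1 = 146, so the closed region contains I + B = 146 + 8 = 154 lattice points.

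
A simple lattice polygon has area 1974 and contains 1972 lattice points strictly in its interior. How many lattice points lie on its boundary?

Pick's theorem gives A = I + B/2 − 1, so B = 2(A − I + 1) = 2(1974 − 1972 + 1) = 6.

6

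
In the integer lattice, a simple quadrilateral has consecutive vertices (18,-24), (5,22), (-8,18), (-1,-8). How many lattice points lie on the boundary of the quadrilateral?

Summing gcd(|Δx|,|Δy|) over the edges gives the boundary count: gcd(13,46) + gcd(13,4) + gcd(7,26) + gcd(19,16) = 1+1+1+1 = 4.

4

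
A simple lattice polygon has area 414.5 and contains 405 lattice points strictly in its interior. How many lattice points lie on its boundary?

21

Pick's theorem gives A = I + B/2 − 1, so B = 2(A − I + 1) = 2(414.5 − 405 + 1) = 21.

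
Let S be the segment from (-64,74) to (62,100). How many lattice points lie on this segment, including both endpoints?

3

The number of lattice points on a segment between lattice points is gcd(|Δx|,|Δy|) + 1 = gcd(126,26) + 1 = 2 + 1 = 3.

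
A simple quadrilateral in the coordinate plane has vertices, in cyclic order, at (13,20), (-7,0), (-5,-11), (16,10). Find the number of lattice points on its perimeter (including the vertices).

Summing gcd(|Δx|,|Δy|) over the edges gives the boundary count: gcd(20,20) + gcd(2,11) + gcd(21,21) + gcd(3,10) = 20+1+21+1 = 43.

43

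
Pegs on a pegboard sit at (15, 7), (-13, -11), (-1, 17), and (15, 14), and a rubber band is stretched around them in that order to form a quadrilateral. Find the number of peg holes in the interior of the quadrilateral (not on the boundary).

The shoelace formula gives twice the area as |[15·(-11) − (-13)·7] + [(-13)·17 − (-1)·(-11)] + [(-1)·14 − 15·17] + [15·7 − 15·14]| = 680, so the area is 340.
The number of boundary lattice points is Σ gcd(|Δx|,|Δy|) = gcd(28,18) + gcd(12,28) + gcd(16,3) + gcd(0,7) = 2+4+1+7 = 14.
By Pick's theorem A = I + B/2 − 1, so I = 340 − 14/2 + 1 = 334.

334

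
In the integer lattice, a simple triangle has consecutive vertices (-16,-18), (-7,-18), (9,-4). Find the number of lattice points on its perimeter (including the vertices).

12

Summing gcd(|Δx|,|Δy|) over the edges gives the boundary count: gcd(9,0) + gcd(16,14) + gcd(25,14) = 9+2+1 = 12.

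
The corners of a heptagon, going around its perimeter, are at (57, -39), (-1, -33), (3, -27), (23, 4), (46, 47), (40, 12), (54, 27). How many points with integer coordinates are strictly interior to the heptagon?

Using the shoelace formula, 2A = |(57·(-33) − (-1)·(-39)) + ((-1)·(-27) − 3·(-33)) + (3·4 − 23·(-27)) + (23·47 − 46·4) + (46·12 − 40·47) + (40·27 − 54·12) + (54·(-39) − 57·27)| = 4805, so the area is 2402.5.
Along each edge there are gcd(|Δx|,|Δy|)+1 lattice points, so counting each shared vertex once the boundary has gcd(58,6) + gcd(4,6) + gcd(20,31) + gcd(23,43) + gcd(6,35) + gcd(14,15) + gcd(3,66) = 2+2+1+1+1+1+3 = 11.
Pick's theorem gives I = A − B/2 + 1 = 2402.5 − 11/2 + 1 = 2398.

2398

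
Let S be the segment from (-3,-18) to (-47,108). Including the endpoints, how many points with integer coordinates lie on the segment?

3

The number of lattice points on a segment between lattice points is gcd(|Δx|,|Δy|) + 1 = gcd(44,126) + 1 = 2 + 1 = 3.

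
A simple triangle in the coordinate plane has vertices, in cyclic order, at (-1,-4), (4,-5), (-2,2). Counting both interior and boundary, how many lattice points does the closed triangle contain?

The shoelace formula gives twice the area as |[(-1)·(-5) − 4·(-4)] + [4·2 − (-2)·(-5)] + [(-2)·(-4) − (-1)·2]| = 29, so the area is 29/2.
Summing gcd(|Δx|,|Δy|) over the edges gives the boundary count: gcd(5,1) + gcd(6,7) + gcd(1,6) = 1+1+1 = 3.
Pick's theorem gives I = A − B/2 + 1 = 29/2 − 3/2 + 1 = 14, so the closed region contains I + B = 14 + 3 = 17 lattice points.

17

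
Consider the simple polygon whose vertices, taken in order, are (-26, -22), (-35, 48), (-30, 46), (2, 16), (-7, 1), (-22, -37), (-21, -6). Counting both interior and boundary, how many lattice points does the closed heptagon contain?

Using the shoelace formula, 2A = |[(-26)·48 − (-35)·(-22)] + [(-35)·46 − (-30)·48] + [(-30)·16 − 2·46] + [2·1 − (-7)·16] + [(-7)·(-37) − (-22)·1] + [(-22)·(-6) − (-21)·(-37)] + [(-21)·(-22) − (-26)·(-6)]| = 2704, so the area is 1352.
The number of boundary lattice points is Σ gcd(|Δx|,|Δy|) = gcd(9,70) + gcd(5,2) + gcd(32,30) + gcd(9,15) + gcd(15,38) + gcd(1,31) + gcd(5,16) = 1+1+2+3+1+1+1 = 10.
Pick's theorem gives I = A − B/2 + 1 = 1352 − 10/2 + 1 = 1348, so the closed region contains I + B = 1348 + 10 = 1358 lattice points.

1358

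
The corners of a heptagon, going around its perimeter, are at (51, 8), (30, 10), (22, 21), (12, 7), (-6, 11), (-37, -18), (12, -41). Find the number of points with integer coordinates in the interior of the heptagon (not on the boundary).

Using the shoelace formula, 2A = |(51·10 − 30·8) + (30·21 − 22·10) + (22·7 − 12·21) + (12·11 − (-6)·7) + ((-6)·(-18) − (-37)·11) + ((-37)·(-41) − 12·(-18)) + (12·8 − 51·(-41))| = 5191, so the area is 5191/2.
The number of boundary lattice points is Σ gcd(|Δx|,|Δy|) = gcd(21,2) + gcd(8,11) + gcd(10,14) + gcd(18,4) + gcd(31,29) + gcd(49,23) + gcd(39,49) = 1+1+2+2+1+1+1 = 9.
By Pick's theorem A = I + B/2 − 1, so I = 5191/2 − 9/2 + 1 = 2592.

2592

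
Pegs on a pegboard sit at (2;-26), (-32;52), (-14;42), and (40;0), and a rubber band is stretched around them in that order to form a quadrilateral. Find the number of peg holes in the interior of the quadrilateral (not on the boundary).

2027

The shoelace formula gives twice the area as |[2·52 − (-32)·(-26)] + [(-32)·42 − (-14)·52] + [(-14)·0 − 40·42] + [40·(-26) − 2·0]| = 4064, so the area is 2032.
Along each edge there are gcd(|Δx|,|Δy|)+1 lattice points, so counting each shared vertex once the boundary has gcd(34,78) + gcd(18,10) + gcd(54,42) + gcd(38,26) = 2+2+6+2 = 12.
Pick's theorem gives I = A − B/2 + 1 = 2032 − 12/2 + 1 = 2027.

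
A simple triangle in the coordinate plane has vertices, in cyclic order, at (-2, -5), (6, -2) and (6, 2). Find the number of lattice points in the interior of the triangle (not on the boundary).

Using the shoelace formula, 2A = |[(-2)·(-2) − 6·(-5)] + [6·2 − 6·(-2)] + [6·(-5) − (-2)·2]| = 32, so the area is 16.
Summing gcd(|Δx|,|Δy|) over the edges gives the boundary count: gcd(8,3) + gcd(0,4) + gcd(8,7) = 1+4+1 = 6.
By Pick's theorem A = I + B/2 − 1, so I = 16 − 6/2 + 1 = 14.

14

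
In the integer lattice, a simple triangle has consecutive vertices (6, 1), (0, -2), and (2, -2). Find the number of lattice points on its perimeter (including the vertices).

6

Summing gcd(|Δx|,|Δy|) over the edges gives the boundary count: gcd(6,3) + gcd(2,0) + gcd(4,3) = 3+2+1 = 6.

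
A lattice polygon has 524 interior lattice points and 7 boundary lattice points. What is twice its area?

By Pick's theorem, A = I + B/2 − 1 = 524 + 7/2 − 1 = 1053/2.
Hence 2A = 1053.

1053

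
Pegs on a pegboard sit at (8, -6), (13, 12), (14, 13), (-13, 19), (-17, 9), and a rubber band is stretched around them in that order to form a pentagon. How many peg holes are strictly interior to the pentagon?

Using the shoelace formula, 2A = |[8·12 − 13·(-6)] + [13·13 − 14·12] + [14·19 − (-13)·13] + [(-13)·9 − (-17)·19] + [(-17)·(-6) − 8·9]| = 846, so the area is 423.
Summing gcd(|Δx|,|Δy|) over the edges gives the boundary count: gcd(5,18) + gcd(1,1) + gcd(27,6) + gcd(4,10) + gcd(25,15) = 1+1+3+2+5 = 12.
By Pick's theorem A = I + B/2 − 1, so I = 423 − 12/2 + 1 = 418.

418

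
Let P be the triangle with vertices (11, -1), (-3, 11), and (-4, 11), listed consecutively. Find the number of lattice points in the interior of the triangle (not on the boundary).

4

The shoelace formula gives twice the area as |[11·11 − (-3)·(-1)] + [(-3)·11 − (-4)·11] + [(-4)·(-1) − 11·11]| = 12, so the area is 6.
Along each edge there are gcd(|Δx|,|Δy|)+1 lattice points, so counting each shared vertex once the boundary has gcd(14,12) + gcd(1,0) + gcd(15,12) = 2+1+3 = 6.
By Pick's theorem A = I + B/2 − 1, so I = 6 − 6/2 + 1 = 4.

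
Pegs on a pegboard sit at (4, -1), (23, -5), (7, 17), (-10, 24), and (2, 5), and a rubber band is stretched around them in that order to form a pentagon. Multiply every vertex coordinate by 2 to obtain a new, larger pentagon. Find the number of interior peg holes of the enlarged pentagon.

The shoelace formula gives twice the area as |[4·(-5) − 23·(-1)] + [23·17 − 7·(-5)] + [7·24 − (-10)·17] + [(-10)·5 − 2·24] + [2·(-1) − 4·5]| = 647, so the area is 323.5.
Summing gcd(|Δx|,|Δy|) over the edges gives the boundary count: gcd(19,4) + gcd(16,22) + gcd(17,7) + gcd(12,19) + gcd(2,6) = 1+2+1+1+2 = 7.
Scaling by 2 multiplies the area by 2² = 4 (so the new area is 1294) and multiplies the boundary lattice-point count by 2, giving 14.
By Pick's theorem, the interior count of the dilated polygon is 1294 − 14/2 + 1 = 1288.

1288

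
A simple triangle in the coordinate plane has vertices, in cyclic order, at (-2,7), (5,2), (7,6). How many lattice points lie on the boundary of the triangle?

Along each edge there are gcd(|Δx|,|Δy|)+1 lattice points, so counting each shared vertex once the boundary has gcd(7,5) + gcd(2,4) + gcd(9,1) = 1+2+1 = 4.

4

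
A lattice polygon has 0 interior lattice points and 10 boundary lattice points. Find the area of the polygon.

4

By Pick's theorem, A = I + B/2 − 1 = 0 + 10/2 − 1 = 4.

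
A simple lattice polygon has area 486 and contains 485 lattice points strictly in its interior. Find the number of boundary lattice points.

4

Pick's theorem gives A = I + B/2 − 1, so B = 2(A − I + 1) = 2(486 − 485 + 1) = 4.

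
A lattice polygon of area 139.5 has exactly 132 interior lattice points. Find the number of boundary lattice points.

17

Pick's theorem gives A = I + B/2 − 1, so B = 2(A − I + 1) = 2(139.5 − 132 + 1) = 17.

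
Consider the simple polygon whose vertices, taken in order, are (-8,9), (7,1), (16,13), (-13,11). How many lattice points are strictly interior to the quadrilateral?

158

The shoelace formula gives twice the area as |[(-8)·1 − 7·9] + [7·13 − 16·1] + [16·11 − (-13)·13] + [(-13)·9 − (-8)·11]| = 320, so the area is 160.
Along each edge there are gcd(|Δx|,|Δy|)+1 lattice points, so counting each shared vertex once the boundary has gcd(15,8) + gcd(9,12) + gcd(29,2) + gcd(5,2) = 1+3+1+1 = 6.
By Pick's theorem A = I + B/2 − 1, so I = 160 − 6/2 + 1 = 158.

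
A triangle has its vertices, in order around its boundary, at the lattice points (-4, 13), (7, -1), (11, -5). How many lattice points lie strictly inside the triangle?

3

Using the shoelace formula, 2A = |((-4)·(-1) − 7·13) + (7·(-5) − 11·(-1)) + (11·13 − (-4)·(-5))| = 12, so the area is 6.
Along each edge there are gcd(|Δx|,|Δy|)+1 lattice points, so counting each shared vertex once the boundary has gcd(11,14) + gcd(4,4) + gcd(15,18) = 1+4+3 = 8.
Pick's theorem gives I = A − B/2 + 1 = 6 − 8/2 + 1 = 3.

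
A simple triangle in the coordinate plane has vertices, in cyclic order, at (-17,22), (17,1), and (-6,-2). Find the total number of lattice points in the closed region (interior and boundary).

295

Using the shoelace formula, 2A = |((-17)·1 − 17·22) + (17·(-2) − (-6)·1) + ((-6)·22 − (-17)·(-2))| = 585, so the area is 585/2.
Along each edge there are gcd(|Δx|,|Δy|)+1 lattice points, so counting each shared vertex once the boundary has gcd(34,21) + gcd(23,3) + gcd(11,24) = 1+1+1 = 3.
Pick's theorem gives I = A − B/2 + 1 = 585/2 − 3/2 + 1 = 292, so the closed region contains I + B = 292 + 3 = 295 lattice points.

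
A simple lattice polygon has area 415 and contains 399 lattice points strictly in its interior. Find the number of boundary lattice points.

Pick's theorem gives A = I + B/2 − 1, so B = 2(A − I + 1) = 2(415 − 399 + 1) = 34.

34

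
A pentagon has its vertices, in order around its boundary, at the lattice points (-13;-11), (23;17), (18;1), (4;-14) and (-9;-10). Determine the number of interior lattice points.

349

The shoelace formula gives twice the area as |((-13)·17 − 23·(-11)) + (23·1 − 18·17) + (18·(-14) − 4·1) + (4·(-10) − (-9)·(-14)) + ((-9)·(-11) − (-13)·(-10))| = 704, so the area is 352.
Along each edge there are gcd(|Δx|,|Δy|)+1 lattice points, so counting each shared vertex once the boundary has gcd(36,28) + gcd(5,16) + gcd(14,15) + gcd(13,4) + gcd(4,1) = 4+1+1+1+1 = 8.
By Pick's theorem A = I + B/2 − 1, so I = 352 − 8/2 + 1 = 349.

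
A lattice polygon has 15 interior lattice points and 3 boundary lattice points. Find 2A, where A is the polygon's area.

31

By Pick's theorem, A = I + B/2 − 1 = 15 + 3/2 − 1 = 31/2.
Hence 2A = 31.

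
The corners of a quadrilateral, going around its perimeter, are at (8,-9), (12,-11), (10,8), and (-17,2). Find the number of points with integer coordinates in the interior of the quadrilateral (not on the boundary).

257

By the shoelace formula, twice the signed area is |(8·(-11) − 12·(-9)) + (12·8 − 10·(-11)) + (10·2 − (-17)·8) + ((-17)·(-9) − 8·2)| = 519, so the area is 519/2.
The number of boundary lattice points is Σ gcd(|Δx|,|Δy|) = gcd(4,2) + gcd(2,19) + gcd(27,6) + gcd(25,11) = 2+1+3+1 = 7.
Pick's theorem gives I = A − B/2 + 1 = 519/2 − 7/2 + 1 = 257.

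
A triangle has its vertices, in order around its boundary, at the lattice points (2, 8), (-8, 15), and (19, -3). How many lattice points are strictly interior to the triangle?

0

By the shoelace formula, twice the signed area is |[2·15 − (-8)·8] + [(-8)·(-3) − 19·15] + [19·8 − 2·(-3)]| = 9, so the area is 4.5.
Along each edge there are gcd(|Δx|,|Δy|)+1 lattice points, so counting each shared vertex once the boundary has gcd(10,7) + gcd(27,18) + gcd(17,11) = 1+9+1 = 11.
By Pick's theorem A = I + B/2 − 1, so I = 4.5 − 11/2 + 1 = 0.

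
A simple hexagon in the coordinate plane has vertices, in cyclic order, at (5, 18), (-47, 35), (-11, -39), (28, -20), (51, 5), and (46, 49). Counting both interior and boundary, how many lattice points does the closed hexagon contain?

The shoelace formula gives twice the area as |[5·35 − (-47)·18] + [(-47)·(-39) − (-11)·35] + [(-11)·(-20) − 28·(-39)] + [28·5 − 51·(-20)] + [51·49 − 46·5] + [46·18 − 5·49]| = 8563, so the area is 4281.5.
Summing gcd(|Δx|,|Δy|) over the edges gives the boundary count: gcd(52,17) + gcd(36,74) + gcd(39,19) + gcd(23,25) + gcd(5,44) + gcd(41,31) = 1+2+1+1+1+1 = 7.
Pick's theorem gives I = A − B/2 + 1 = 4281.5 − 7/2 + 1 = 4279, so the closed region contains I + B = 4279 + 7 = 4286 lattice points.

4286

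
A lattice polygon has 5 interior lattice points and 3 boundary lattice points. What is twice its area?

11

Pick's theorem states A = I + B/2 − 1, so A = 5 + 3/2 − 1 = 11/2.
Hence 2A = 11.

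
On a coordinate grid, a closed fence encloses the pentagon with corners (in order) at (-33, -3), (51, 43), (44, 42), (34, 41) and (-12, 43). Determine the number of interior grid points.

Using the shoelace formula, 2A = |[(-33)·43 − 51·(-3)] + [51·42 − 44·43] + [44·41 − 34·42] + [34·43 − (-12)·41] + [(-12)·(-3) − (-33)·43]| = 2769, so the area is 1384.5.
Along each edge there are gcd(|Δx|,|Δy|)+1 lattice points, so counting each shared vertex once the boundary has gcd(84,46) + gcd(7,1) + gcd(10,1) + gcd(46,2) + gcd(21,46) = 2+1+1+2+1 = 7.
Pick's theorem gives I = A − B/2 + 1 = 1384.5 − 7/2 + 1 = 1382.

1382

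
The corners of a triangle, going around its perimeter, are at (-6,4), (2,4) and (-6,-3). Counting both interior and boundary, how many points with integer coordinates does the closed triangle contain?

By the shoelace formula, twice the signed area is |((-6)·4 − 2·4) + (2·(-3) − (-6)·4) + ((-6)·4 − (-6)·(-3))| = 56, so the area is 28.
Along each edge there are gcd(|Δx|,|Δy|)+1 lattice points, so counting each shared vertex once the boundary has gcd(8,0) + gcd(8,7) + gcd(0,7) = 8+1+7 = 16.
Pick's theorem gives I = A − B/2 + 1 = 28 − 16/2 + 1 = 21, so the closed region contains I + B = 21 + 16 = 37 lattice points.

37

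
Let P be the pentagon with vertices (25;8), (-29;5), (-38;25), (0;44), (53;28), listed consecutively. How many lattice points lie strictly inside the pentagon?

2216

Using the shoelace formula, 2A = |(25·5 − (-29)·8) + ((-29)·25 − (-38)·5) + ((-38)·44 − 0·25) + (0·28 − 53·44) + (53·8 − 25·28)| = 4458, so the area is 2229.
The number of boundary lattice points is Σ gcd(|Δx|,|Δy|) = gcd(54,3) + gcd(9,20) + gcd(38,19) + gcd(53,16) + gcd(28,20) = 3+1+19+1+4 = 28.
Pick's theorem gives I = A − B/2 + 1 = 2229 − 28/2 + 1 = 2216.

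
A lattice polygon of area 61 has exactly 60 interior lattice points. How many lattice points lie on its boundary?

Pick's theorem gives A = I + B/2 − 1, so B = 2(A − I + 1) = 2(61 − 60 + 1) = 4.

4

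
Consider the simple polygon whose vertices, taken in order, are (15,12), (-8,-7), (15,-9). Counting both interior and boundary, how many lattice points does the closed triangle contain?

Using the shoelace formula, 2A = |(15·(-7) − (-8)·12) + ((-8)·(-9) − 15·(-7)) + (15·12 − 15·(-9))| = 483, so the area is 483/2.
The number of boundary lattice points is Σ gcd(|Δx|,|Δy|) = gcd(23,19) + gcd(23,2) + gcd(0,21) = 1+1+21 = 23.
Pick's theorem gives I = A − B/2 + 1 = 483/2 − 23/2 + 1 = 231, so the closed region contains I + B = 231 + 23 = 254 lattice points.

254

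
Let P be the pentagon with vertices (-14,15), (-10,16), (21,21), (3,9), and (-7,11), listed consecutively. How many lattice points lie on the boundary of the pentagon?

Along each edge there are gcd(|Δx|,|Δy|)+1 lattice points, so counting each shared vertex once the boundary has gcd(4,1) + gcd(31,5) + gcd(18,12) + gcd(10,2) + gcd(7,4) = 1+1+6+2+1 = 11.

11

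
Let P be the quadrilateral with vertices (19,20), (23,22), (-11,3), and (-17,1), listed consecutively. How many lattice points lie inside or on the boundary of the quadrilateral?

Using the shoelace formula, 2A = |[19·22 − 23·20] + [23·3 − (-11)·22] + [(-11)·1 − (-17)·3] + [(-17)·20 − 19·1]| = 50, so the area is 25.
Along each edge there are gcd(|Δx|,|Δy|)+1 lattice points, so counting each shared vertex once the boundary has gcd(4,2) + gcd(34,19) + gcd(6,2) + gcd(36,19) = 2+1+2+1 = 6.
Pick's theorem gives I = A − B/2 + 1 = 25 − 6/2 + 1 = 23, so the closed region contains I + B = 23 + 6 = 29 lattice points.

29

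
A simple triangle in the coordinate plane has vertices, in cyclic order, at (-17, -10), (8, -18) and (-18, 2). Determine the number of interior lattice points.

By the shoelace formula, twice the signed area is |((-17)·(-18) − 8·(-10)) + (8·2 − (-18)·(-18)) + ((-18)·(-10) − (-17)·2)| = 292, so the area is 146.
Summing gcd(|Δx|,|Δy|) over the edges gives the boundary count: gcd(25,8) + gcd(26,20) + gcd(1,12) = 1+2+1 = 4.
By Pick's theorem A = I + B/2 − 1, so I = 146 − 4/2 + 1 = 145.

145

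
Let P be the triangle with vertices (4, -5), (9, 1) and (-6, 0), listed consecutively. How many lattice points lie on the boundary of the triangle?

Along each edge there are gcd(|Δx|,|Δy|)+1 lattice points, so counting each shared vertex once the boundary has gcd(5,6) + gcd(15,1) + gcd(10,5) = 1+1+5 = 7.

7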